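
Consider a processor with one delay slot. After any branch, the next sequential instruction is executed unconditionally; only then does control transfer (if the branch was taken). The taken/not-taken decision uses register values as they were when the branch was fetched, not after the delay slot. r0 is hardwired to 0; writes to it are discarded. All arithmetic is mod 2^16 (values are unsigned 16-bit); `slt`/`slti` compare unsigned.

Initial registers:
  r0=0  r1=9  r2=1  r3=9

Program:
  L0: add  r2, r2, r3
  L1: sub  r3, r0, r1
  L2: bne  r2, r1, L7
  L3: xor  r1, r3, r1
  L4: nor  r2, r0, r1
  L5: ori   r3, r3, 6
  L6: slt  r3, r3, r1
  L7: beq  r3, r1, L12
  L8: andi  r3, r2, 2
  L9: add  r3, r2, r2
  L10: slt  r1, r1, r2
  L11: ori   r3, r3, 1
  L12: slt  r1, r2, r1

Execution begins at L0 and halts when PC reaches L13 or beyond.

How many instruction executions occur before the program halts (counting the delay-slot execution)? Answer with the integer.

10

#0 add  r2, r2, r3 ; 0/9/10/9
#1 sub  r3, r0, r1 ; 0/9/10/65527
#2 bne  r2, r1, L7 ; 0/9/10/65527 ; →target
#3 xor  r1, r3, r1 ; 0/65534/10/65527
#7 beq  r3, r1, L12 ; 0/65534/10/65527 ; →fallthru
#8 andi  r3, r2, 2 ; 0/65534/10/2
#9 add  r3, r2, r2 ; 0/65534/10/20
#10 slt  r1, r1, r2 ; 0/0/10/20
#11 ori   r3, r3, 1 ; 0/0/10/21
#12 slt  r1, r2, r1 ; 0/0/10/21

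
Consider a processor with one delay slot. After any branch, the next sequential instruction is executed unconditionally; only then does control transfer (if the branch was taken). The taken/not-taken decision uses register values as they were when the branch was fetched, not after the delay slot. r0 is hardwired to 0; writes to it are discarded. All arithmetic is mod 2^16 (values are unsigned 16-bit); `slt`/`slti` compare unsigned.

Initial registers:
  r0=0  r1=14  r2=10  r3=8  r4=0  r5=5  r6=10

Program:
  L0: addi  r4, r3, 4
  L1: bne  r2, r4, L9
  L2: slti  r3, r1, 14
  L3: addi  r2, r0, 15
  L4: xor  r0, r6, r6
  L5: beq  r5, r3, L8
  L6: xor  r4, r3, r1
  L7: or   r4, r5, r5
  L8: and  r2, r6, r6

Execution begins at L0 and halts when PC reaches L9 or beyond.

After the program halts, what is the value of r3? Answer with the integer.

PC=0  addi  r4, r3, 4        | r0=0 r1=14 r2=10 r3=8 r4=12 r5=5 r6=10
PC=1  bne  r2, r4, L9        | r0=0 r1=14 r2=10 r3=8 r4=12 r5=5 r6=10  [TAKEN]
PC=2  slti  r3, r1, 14       | r0=0 r1=14 r2=10 r3=0 r4=12 r5=5 r6=10

0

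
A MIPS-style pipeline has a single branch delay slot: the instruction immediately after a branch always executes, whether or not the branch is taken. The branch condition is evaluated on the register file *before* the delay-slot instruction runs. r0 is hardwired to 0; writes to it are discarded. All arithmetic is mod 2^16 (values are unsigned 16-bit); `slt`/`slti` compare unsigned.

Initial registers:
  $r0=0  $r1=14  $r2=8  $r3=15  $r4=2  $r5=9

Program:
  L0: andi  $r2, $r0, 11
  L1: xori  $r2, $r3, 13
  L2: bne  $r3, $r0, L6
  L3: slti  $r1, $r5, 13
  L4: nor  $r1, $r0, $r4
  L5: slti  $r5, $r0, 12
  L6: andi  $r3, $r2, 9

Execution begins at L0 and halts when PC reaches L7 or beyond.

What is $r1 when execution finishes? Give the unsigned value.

PC=0  andi  $r2, $r0, 11     | $r0=0 $r1=14 $r2=0 $r3=15 $r4=2 $r5=9
PC=1  xori  $r2, $r3, 13     | $r0=0 $r1=14 $r2=2 $r3=15 $r4=2 $r5=9
PC=2  bne  $r3, $r0, L6      | $r0=0 $r1=14 $r2=2 $r3=15 $r4=2 $r5=9  [TAKEN]
PC=3  slti  $r1, $r5, 13     | $r0=0 $r1=1 $r2=2 $r3=15 $r4=2 $r5=9
PC=6  andi  $r3, $r2, 9      | $r0=0 $r1=1 $r2=2 $r3=0 $r4=2 $r5=9

1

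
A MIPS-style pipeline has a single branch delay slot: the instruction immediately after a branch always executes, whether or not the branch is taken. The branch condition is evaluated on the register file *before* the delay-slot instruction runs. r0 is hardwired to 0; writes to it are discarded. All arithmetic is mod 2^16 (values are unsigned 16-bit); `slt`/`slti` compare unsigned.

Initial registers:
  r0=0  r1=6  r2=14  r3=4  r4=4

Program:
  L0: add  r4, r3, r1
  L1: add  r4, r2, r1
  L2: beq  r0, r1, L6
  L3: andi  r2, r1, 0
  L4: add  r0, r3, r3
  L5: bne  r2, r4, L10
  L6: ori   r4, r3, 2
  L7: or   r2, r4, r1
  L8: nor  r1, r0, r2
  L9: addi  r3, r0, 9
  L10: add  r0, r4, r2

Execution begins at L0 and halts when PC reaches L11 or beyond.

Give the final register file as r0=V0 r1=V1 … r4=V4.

r0=0 r1=6 r2=0 r3=4 r4=6

PC=0  add  r4, r3, r1        | r0=0 r1=6 r2=14 r3=4 r4=10
PC=1  add  r4, r2, r1        | r0=0 r1=6 r2=14 r3=4 r4=20
PC=2  beq  r0, r1, L6        | r0=0 r1=6 r2=14 r3=4 r4=20  [not taken]
PC=3  andi  r2, r1, 0        | r0=0 r1=6 r2=0 r3=4 r4=20
PC=4  add  r0, r3, r3        | r0=0 r1=6 r2=0 r3=4 r4=20
PC=5  bne  r2, r4, L10       | r0=0 r1=6 r2=0 r3=4 r4=20  [TAKEN]
PC=6  ori   r4, r3, 2        | r0=0 r1=6 r2=0 r3=4 r4=6
PC=10 add  r0, r4, r2        | r0=0 r1=6 r2=0 r3=4 r4=6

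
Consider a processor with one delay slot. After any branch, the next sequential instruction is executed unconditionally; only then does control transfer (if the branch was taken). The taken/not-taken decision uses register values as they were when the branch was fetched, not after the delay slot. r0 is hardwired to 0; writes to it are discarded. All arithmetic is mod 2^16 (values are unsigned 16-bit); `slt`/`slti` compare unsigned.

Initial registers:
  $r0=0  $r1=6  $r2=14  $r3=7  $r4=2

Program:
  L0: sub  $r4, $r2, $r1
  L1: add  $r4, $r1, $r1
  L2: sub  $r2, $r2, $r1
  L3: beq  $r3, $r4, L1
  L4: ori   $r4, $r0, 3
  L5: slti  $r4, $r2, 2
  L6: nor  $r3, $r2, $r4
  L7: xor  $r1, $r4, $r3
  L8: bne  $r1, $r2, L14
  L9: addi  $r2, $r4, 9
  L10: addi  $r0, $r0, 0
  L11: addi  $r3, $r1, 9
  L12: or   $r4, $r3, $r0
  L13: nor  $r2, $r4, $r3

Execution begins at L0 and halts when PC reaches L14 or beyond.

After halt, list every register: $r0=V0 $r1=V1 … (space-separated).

$r0=0 $r1=65527 $r2=9 $r3=65527 $r4=0

[0] sub  $r4, $r2, $r1  →  {$r0:0, $r1:6, $r2:14, $r3:7, $r4:8}
[1] add  $r4, $r1, $r1  →  {$r0:0, $r1:6, $r2:14, $r3:7, $r4:12}
[2] sub  $r2, $r2, $r1  →  {$r0:0, $r1:6, $r2:8, $r3:7, $r4:12}
[3] beq  $r3, $r4, L1  →  {$r0:0, $r1:6, $r2:8, $r3:7, $r4:12}  ⟨branch fallthrough⟩
[4] ori   $r4, $r0, 3  →  {$r0:0, $r1:6, $r2:8, $r3:7, $r4:3}
[5] slti  $r4, $r2, 2  →  {$r0:0, $r1:6, $r2:8, $r3:7, $r4:0}
[6] nor  $r3, $r2, $r4  →  {$r0:0, $r1:6, $r2:8, $r3:65527, $r4:0}
[7] xor  $r1, $r4, $r3  →  {$r0:0, $r1:65527, $r2:8, $r3:65527, $r4:0}
[8] bne  $r1, $r2, L14  →  {$r0:0, $r1:65527, $r2:8, $r3:65527, $r4:0}  ⟨branch taken⟩
[9] addi  $r2, $r4, 9  →  {$r0:0, $r1:65527, $r2:9, $r3:65527, $r4:0}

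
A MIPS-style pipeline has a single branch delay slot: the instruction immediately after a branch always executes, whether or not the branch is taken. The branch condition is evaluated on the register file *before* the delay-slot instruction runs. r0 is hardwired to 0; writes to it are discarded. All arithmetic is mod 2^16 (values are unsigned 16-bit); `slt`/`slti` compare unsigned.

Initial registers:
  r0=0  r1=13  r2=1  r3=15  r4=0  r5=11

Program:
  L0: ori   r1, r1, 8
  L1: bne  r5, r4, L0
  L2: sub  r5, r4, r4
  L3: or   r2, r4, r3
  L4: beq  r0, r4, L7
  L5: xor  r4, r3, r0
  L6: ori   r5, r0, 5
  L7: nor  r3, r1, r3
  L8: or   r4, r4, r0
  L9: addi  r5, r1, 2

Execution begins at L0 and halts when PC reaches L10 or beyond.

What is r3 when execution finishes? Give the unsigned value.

[0] ori   r1, r1, 8  →  {r0:0, r1:13, r2:1, r3:15, r4:0, r5:11}
[1] bne  r5, r4, L0  →  {r0:0, r1:13, r2:1, r3:15, r4:0, r5:11}  ⟨branch taken⟩
[2] sub  r5, r4, r4  →  {r0:0, r1:13, r2:1, r3:15, r4:0, r5:0}
[0] ori   r1, r1, 8  →  {r0:0, r1:13, r2:1, r3:15, r4:0, r5:0}
[1] bne  r5, r4, L0  →  {r0:0, r1:13, r2:1, r3:15, r4:0, r5:0}  ⟨branch fallthrough⟩
[2] sub  r5, r4, r4  →  {r0:0, r1:13, r2:1, r3:15, r4:0, r5:0}
[3] or   r2, r4, r3  →  {r0:0, r1:13, r2:15, r3:15, r4:0, r5:0}
[4] beq  r0, r4, L7  →  {r0:0, r1:13, r2:15, r3:15, r4:0, r5:0}  ⟨branch taken⟩
[5] xor  r4, r3, r0  →  {r0:0, r1:13, r2:15, r3:15, r4:15, r5:0}
[7] nor  r3, r1, r3  →  {r0:0, r1:13, r2:15, r3:65520, r4:15, r5:0}
[8] or   r4, r4, r0  →  {r0:0, r1:13, r2:15, r3:65520, r4:15, r5:0}
[9] addi  r5, r1, 2  →  {r0:0, r1:13, r2:15, r3:65520, r4:15, r5:15}

65520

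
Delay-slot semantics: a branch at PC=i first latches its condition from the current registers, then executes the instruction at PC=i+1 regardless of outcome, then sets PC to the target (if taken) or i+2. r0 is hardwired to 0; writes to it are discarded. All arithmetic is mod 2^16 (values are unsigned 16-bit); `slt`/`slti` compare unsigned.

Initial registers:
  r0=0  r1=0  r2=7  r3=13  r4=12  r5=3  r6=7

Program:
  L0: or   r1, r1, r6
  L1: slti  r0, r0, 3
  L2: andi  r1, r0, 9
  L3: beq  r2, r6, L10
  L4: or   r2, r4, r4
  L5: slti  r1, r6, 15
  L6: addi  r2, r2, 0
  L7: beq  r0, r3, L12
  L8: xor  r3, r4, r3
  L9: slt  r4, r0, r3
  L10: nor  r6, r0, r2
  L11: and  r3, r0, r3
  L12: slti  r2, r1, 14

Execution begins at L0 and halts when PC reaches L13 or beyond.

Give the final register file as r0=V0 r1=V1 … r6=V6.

  step pc=0: or   r1, r1, r6  regs=(0,7,7,13,12,3,7)
  step pc=1: slti  r0, r0, 3  regs=(0,7,7,13,12,3,7)
  step pc=2: andi  r1, r0, 9  regs=(0,0,7,13,12,3,7)
  step pc=3: beq  r2, r6, L10  cond=T  regs=(0,0,7,13,12,3,7)
  step pc=4: or   r2, r4, r4  regs=(0,0,12,13,12,3,7)
  step pc=10: nor  r6, r0, r2  regs=(0,0,12,13,12,3,65523)
  step pc=11: and  r3, r0, r3  regs=(0,0,12,0,12,3,65523)
  step pc=12: slti  r2, r1, 14  regs=(0,0,1,0,12,3,65523)

r0=0 r1=0 r2=1 r3=0 r4=12 r5=3 r6=65523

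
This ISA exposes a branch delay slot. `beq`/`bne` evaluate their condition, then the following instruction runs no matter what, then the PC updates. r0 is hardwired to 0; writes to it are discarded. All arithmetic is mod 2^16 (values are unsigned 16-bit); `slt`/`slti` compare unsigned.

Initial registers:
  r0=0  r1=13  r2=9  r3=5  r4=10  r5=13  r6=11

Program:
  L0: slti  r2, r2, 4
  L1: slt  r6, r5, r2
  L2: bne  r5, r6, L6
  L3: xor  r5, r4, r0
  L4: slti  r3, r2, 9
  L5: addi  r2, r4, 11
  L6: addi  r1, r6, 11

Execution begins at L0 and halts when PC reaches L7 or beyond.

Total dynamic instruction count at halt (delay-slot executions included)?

#0 slti  r2, r2, 4 ; 0/13/0/5/10/13/11
#1 slt  r6, r5, r2 ; 0/13/0/5/10/13/0
#2 bne  r5, r6, L6 ; 0/13/0/5/10/13/0 ; →target
#3 xor  r5, r4, r0 ; 0/13/0/5/10/10/0
#6 addi  r1, r6, 11 ; 0/11/0/5/10/10/0

5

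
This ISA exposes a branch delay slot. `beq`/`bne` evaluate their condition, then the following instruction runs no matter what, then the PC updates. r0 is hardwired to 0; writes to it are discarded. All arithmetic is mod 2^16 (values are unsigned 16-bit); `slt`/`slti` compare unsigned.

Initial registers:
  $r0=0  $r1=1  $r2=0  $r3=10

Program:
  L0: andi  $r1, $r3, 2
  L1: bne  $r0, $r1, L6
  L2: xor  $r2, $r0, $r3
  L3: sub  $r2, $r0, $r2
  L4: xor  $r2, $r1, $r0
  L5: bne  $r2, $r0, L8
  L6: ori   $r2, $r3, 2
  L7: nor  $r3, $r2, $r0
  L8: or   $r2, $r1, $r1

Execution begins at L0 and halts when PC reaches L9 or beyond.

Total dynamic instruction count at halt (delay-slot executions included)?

PC=0  andi  $r1, $r3, 2      | $r0=0 $r1=2 $r2=0 $r3=10
PC=1  bne  $r0, $r1, L6      | $r0=0 $r1=2 $r2=0 $r3=10  [TAKEN]
PC=2  xor  $r2, $r0, $r3     | $r0=0 $r1=2 $r2=10 $r3=10
PC=6  ori   $r2, $r3, 2      | $r0=0 $r1=2 $r2=10 $r3=10
PC=7  nor  $r3, $r2, $r0     | $r0=0 $r1=2 $r2=10 $r3=65525
PC=8  or   $r2, $r1, $r1     | $r0=0 $r1=2 $r2=2 $r3=65525

6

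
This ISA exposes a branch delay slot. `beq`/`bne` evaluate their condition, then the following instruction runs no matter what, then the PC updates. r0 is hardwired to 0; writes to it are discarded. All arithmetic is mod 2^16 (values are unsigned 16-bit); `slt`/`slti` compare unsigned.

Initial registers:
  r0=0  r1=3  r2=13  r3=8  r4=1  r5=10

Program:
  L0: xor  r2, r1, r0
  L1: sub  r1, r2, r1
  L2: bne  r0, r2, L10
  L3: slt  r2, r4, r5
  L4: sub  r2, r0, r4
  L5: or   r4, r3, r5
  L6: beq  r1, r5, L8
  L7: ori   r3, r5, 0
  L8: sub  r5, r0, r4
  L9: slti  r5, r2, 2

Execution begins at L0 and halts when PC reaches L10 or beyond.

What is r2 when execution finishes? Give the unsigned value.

PC=0  xor  r2, r1, r0        | r0=0 r1=3 r2=3 r3=8 r4=1 r5=10
PC=1  sub  r1, r2, r1        | r0=0 r1=0 r2=3 r3=8 r4=1 r5=10
PC=2  bne  r0, r2, L10       | r0=0 r1=0 r2=3 r3=8 r4=1 r5=10  [TAKEN]
PC=3  slt  r2, r4, r5        | r0=0 r1=0 r2=1 r3=8 r4=1 r5=10

1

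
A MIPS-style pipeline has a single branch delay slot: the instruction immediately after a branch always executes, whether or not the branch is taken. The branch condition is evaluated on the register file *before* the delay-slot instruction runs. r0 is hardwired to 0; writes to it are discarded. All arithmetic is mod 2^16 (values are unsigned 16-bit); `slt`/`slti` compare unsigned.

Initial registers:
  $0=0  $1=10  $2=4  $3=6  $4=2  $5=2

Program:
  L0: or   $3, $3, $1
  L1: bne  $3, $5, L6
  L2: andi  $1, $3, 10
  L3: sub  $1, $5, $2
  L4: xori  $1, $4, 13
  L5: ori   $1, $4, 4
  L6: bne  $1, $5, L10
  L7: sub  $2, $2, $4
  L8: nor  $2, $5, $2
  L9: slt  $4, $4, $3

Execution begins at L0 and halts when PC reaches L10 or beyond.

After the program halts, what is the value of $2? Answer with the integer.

#0 or   $3, $3, $1 ; 0/10/4/14/2/2
#1 bne  $3, $5, L6 ; 0/10/4/14/2/2 ; →target
#2 andi  $1, $3, 10 ; 0/10/4/14/2/2
#6 bne  $1, $5, L10 ; 0/10/4/14/2/2 ; →target
#7 sub  $2, $2, $4 ; 0/10/2/14/2/2

2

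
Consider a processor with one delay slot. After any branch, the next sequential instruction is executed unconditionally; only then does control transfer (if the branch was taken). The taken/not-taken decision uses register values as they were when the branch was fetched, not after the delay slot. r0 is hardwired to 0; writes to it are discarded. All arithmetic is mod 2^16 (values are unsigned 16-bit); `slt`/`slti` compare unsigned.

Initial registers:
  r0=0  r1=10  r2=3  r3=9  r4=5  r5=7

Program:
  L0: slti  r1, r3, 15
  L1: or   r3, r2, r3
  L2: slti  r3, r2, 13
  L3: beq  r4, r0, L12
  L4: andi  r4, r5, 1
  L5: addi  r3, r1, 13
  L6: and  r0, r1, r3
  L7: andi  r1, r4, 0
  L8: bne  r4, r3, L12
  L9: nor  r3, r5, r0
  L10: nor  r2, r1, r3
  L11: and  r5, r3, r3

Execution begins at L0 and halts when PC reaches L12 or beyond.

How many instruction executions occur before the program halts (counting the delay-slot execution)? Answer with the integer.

10

  step pc=0: slti  r1, r3, 15  regs=(0,1,3,9,5,7)
  step pc=1: or   r3, r2, r3  regs=(0,1,3,11,5,7)
  step pc=2: slti  r3, r2, 13  regs=(0,1,3,1,5,7)
  step pc=3: beq  r4, r0, L12  cond=F  regs=(0,1,3,1,5,7)
  step pc=4: andi  r4, r5, 1  regs=(0,1,3,1,1,7)
  step pc=5: addi  r3, r1, 13  regs=(0,1,3,14,1,7)
  step pc=6: and  r0, r1, r3  regs=(0,1,3,14,1,7)
  step pc=7: andi  r1, r4, 0  regs=(0,0,3,14,1,7)
  step pc=8: bne  r4, r3, L12  cond=T  regs=(0,0,3,14,1,7)
  step pc=9: nor  r3, r5, r0  regs=(0,0,3,65528,1,7)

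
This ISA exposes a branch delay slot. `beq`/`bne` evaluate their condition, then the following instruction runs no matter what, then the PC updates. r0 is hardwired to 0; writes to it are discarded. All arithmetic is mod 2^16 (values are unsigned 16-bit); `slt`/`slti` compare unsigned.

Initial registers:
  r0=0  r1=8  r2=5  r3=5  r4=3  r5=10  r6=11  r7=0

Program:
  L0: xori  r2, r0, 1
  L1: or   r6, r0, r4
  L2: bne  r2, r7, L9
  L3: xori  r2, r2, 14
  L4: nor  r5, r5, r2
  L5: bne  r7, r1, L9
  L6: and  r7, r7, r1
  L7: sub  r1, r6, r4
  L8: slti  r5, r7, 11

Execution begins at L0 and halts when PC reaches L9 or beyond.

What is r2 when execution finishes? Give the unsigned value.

15

PC=0  xori  r2, r0, 1        | r0=0 r1=8 r2=1 r3=5 r4=3 r5=10 r6=11 r7=0
PC=1  or   r6, r0, r4        | r0=0 r1=8 r2=1 r3=5 r4=3 r5=10 r6=3 r7=0
PC=2  bne  r2, r7, L9        | r0=0 r1=8 r2=1 r3=5 r4=3 r5=10 r6=3 r7=0  [TAKEN]
PC=3  xori  r2, r2, 14       | r0=0 r1=8 r2=15 r3=5 r4=3 r5=10 r6=3 r7=0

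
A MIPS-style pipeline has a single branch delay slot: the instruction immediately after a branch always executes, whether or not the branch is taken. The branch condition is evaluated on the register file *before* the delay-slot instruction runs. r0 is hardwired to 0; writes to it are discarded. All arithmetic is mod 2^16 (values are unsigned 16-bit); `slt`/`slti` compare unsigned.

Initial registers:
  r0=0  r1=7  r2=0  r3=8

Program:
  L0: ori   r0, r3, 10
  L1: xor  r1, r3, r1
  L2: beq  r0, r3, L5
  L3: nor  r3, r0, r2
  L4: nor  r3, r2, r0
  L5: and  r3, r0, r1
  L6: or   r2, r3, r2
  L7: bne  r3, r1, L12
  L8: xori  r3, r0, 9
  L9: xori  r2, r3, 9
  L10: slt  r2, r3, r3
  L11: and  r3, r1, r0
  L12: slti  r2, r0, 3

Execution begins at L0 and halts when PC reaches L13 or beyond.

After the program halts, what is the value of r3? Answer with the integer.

  step pc=0: ori   r0, r3, 10  regs=(0,7,0,8)
  step pc=1: xor  r1, r3, r1  regs=(0,15,0,8)
  step pc=2: beq  r0, r3, L5  cond=F  regs=(0,15,0,8)
  step pc=3: nor  r3, r0, r2  regs=(0,15,0,65535)
  step pc=4: nor  r3, r2, r0  regs=(0,15,0,65535)
  step pc=5: and  r3, r0, r1  regs=(0,15,0,0)
  step pc=6: or   r2, r3, r2  regs=(0,15,0,0)
  step pc=7: bne  r3, r1, L12  cond=T  regs=(0,15,0,0)
  step pc=8: xori  r3, r0, 9  regs=(0,15,0,9)
  step pc=12: slti  r2, r0, 3  regs=(0,15,1,9)

9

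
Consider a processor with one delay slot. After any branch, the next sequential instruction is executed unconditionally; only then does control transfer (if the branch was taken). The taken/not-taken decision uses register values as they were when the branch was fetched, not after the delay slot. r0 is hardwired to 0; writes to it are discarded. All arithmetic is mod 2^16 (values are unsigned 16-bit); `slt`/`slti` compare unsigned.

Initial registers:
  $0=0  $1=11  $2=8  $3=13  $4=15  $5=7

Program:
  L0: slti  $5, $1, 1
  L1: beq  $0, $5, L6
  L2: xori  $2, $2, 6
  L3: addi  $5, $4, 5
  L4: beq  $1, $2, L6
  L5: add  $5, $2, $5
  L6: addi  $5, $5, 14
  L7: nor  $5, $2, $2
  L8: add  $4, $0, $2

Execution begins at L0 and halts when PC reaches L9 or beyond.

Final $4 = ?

14

[0] slti  $5, $1, 1  →  {$0:0, $1:11, $2:8, $3:13, $4:15, $5:0}
[1] beq  $0, $5, L6  →  {$0:0, $1:11, $2:8, $3:13, $4:15, $5:0}  ⟨branch taken⟩
[2] xori  $2, $2, 6  →  {$0:0, $1:11, $2:14, $3:13, $4:15, $5:0}
[6] addi  $5, $5, 14  →  {$0:0, $1:11, $2:14, $3:13, $4:15, $5:14}
[7] nor  $5, $2, $2  →  {$0:0, $1:11, $2:14, $3:13, $4:15, $5:65521}
[8] add  $4, $0, $2  →  {$0:0, $1:11, $2:14, $3:13, $4:14, $5:65521}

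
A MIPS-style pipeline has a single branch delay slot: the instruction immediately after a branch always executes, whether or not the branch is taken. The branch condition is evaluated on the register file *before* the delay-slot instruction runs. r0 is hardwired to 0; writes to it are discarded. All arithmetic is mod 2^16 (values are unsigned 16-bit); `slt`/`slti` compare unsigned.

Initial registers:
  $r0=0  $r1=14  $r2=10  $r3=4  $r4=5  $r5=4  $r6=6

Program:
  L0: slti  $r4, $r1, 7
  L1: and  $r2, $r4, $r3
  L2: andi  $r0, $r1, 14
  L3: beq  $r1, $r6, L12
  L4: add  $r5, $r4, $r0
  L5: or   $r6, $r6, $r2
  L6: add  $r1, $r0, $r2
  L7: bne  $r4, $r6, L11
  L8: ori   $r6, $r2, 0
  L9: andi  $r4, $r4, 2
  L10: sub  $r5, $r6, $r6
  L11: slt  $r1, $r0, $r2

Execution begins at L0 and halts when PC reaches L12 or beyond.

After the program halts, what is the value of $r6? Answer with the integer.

[0] slti  $r4, $r1, 7  →  {$r0:0, $r1:14, $r2:10, $r3:4, $r4:0, $r5:4, $r6:6}
[1] and  $r2, $r4, $r3  →  {$r0:0, $r1:14, $r2:0, $r3:4, $r4:0, $r5:4, $r6:6}
[2] andi  $r0, $r1, 14  →  {$r0:0, $r1:14, $r2:0, $r3:4, $r4:0, $r5:4, $r6:6}
[3] beq  $r1, $r6, L12  →  {$r0:0, $r1:14, $r2:0, $r3:4, $r4:0, $r5:4, $r6:6}  ⟨branch fallthrough⟩
[4] add  $r5, $r4, $r0  →  {$r0:0, $r1:14, $r2:0, $r3:4, $r4:0, $r5:0, $r6:6}
[5] or   $r6, $r6, $r2  →  {$r0:0, $r1:14, $r2:0, $r3:4, $r4:0, $r5:0, $r6:6}
[6] add  $r1, $r0, $r2  →  {$r0:0, $r1:0, $r2:0, $r3:4, $r4:0, $r5:0, $r6:6}
[7] bne  $r4, $r6, L11  →  {$r0:0, $r1:0, $r2:0, $r3:4, $r4:0, $r5:0, $r6:6}  ⟨branch taken⟩
[8] ori   $r6, $r2, 0  →  {$r0:0, $r1:0, $r2:0, $r3:4, $r4:0, $r5:0, $r6:0}
[11] slt  $r1, $r0, $r2  →  {$r0:0, $r1:0, $r2:0, $r3:4, $r4:0, $r5:0, $r6:0}

0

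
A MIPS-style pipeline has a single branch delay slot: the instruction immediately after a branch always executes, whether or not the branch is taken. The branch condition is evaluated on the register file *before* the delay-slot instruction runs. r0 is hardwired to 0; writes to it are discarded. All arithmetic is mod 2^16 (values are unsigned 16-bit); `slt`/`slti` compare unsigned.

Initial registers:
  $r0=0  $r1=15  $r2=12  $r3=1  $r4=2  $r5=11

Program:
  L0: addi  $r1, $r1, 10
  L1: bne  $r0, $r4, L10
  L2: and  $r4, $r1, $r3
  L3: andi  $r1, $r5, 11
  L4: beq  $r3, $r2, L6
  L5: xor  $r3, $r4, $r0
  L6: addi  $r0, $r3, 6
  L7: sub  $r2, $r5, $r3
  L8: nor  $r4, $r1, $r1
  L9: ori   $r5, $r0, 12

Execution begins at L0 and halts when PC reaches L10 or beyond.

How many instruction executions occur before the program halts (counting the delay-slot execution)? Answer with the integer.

PC=0  addi  $r1, $r1, 10     | $r0=0 $r1=25 $r2=12 $r3=1 $r4=2 $r5=11
PC=1  bne  $r0, $r4, L10     | $r0=0 $r1=25 $r2=12 $r3=1 $r4=2 $r5=11  [TAKEN]
PC=2  and  $r4, $r1, $r3     | $r0=0 $r1=25 $r2=12 $r3=1 $r4=1 $r5=11

3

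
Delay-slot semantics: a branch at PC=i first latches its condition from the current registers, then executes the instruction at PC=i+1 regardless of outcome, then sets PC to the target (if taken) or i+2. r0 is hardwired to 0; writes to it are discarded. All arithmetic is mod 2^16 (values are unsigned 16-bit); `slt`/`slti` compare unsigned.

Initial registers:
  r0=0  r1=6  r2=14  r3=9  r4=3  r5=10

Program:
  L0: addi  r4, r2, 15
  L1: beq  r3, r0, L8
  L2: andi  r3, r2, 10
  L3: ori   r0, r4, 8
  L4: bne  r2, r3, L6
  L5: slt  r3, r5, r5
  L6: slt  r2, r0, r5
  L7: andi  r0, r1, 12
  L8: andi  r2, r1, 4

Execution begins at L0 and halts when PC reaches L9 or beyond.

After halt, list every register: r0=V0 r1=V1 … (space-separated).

r0=0 r1=6 r2=4 r3=0 r4=29 r5=10

#0 addi  r4, r2, 15 ; 0/6/14/9/29/10
#1 beq  r3, r0, L8 ; 0/6/14/9/29/10 ; →fallthru
#2 andi  r3, r2, 10 ; 0/6/14/10/29/10
#3 ori   r0, r4, 8 ; 0/6/14/10/29/10
#4 bne  r2, r3, L6 ; 0/6/14/10/29/10 ; →target
#5 slt  r3, r5, r5 ; 0/6/14/0/29/10
#6 slt  r2, r0, r5 ; 0/6/1/0/29/10
#7 andi  r0, r1, 12 ; 0/6/1/0/29/10
#8 andi  r2, r1, 4 ; 0/6/4/0/29/10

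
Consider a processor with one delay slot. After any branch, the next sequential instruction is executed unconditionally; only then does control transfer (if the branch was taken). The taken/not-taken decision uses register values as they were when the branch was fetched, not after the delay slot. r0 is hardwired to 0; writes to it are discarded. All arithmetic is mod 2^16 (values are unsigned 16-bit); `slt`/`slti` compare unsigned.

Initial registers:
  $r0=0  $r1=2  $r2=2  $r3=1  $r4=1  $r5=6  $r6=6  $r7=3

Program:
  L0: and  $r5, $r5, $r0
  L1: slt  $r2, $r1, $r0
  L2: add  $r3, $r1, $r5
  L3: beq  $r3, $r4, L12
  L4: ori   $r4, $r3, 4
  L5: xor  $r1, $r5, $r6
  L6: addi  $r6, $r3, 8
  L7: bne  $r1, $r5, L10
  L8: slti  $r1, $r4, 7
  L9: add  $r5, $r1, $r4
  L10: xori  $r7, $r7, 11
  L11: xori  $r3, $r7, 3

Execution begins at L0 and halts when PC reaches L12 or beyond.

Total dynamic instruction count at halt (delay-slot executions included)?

11

#0 and  $r5, $r5, $r0 ; 0/2/2/1/1/0/6/3
#1 slt  $r2, $r1, $r0 ; 0/2/0/1/1/0/6/3
#2 add  $r3, $r1, $r5 ; 0/2/0/2/1/0/6/3
#3 beq  $r3, $r4, L12 ; 0/2/0/2/1/0/6/3 ; →fallthru
#4 ori   $r4, $r3, 4 ; 0/2/0/2/6/0/6/3
#5 xor  $r1, $r5, $r6 ; 0/6/0/2/6/0/6/3
#6 addi  $r6, $r3, 8 ; 0/6/0/2/6/0/10/3
#7 bne  $r1, $r5, L10 ; 0/6/0/2/6/0/10/3 ; →target
#8 slti  $r1, $r4, 7 ; 0/1/0/2/6/0/10/3
#10 xori  $r7, $r7, 11 ; 0/1/0/2/6/0/10/8
#11 xori  $r3, $r7, 3 ; 0/1/0/11/6/0/10/8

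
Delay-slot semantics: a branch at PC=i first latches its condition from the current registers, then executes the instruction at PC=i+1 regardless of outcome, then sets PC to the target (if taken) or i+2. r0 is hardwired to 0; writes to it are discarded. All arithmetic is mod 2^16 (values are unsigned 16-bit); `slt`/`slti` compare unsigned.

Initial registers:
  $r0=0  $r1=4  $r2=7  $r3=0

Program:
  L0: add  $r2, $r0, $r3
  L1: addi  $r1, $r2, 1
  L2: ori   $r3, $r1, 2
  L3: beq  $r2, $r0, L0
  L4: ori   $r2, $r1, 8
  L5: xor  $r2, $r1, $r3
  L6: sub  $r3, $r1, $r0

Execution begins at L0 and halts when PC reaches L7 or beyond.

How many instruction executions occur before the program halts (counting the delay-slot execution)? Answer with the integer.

  step pc=0: add  $r2, $r0, $r3  regs=(0,4,0,0)
  step pc=1: addi  $r1, $r2, 1  regs=(0,1,0,0)
  step pc=2: ori   $r3, $r1, 2  regs=(0,1,0,3)
  step pc=3: beq  $r2, $r0, L0  cond=T  regs=(0,1,0,3)
  step pc=4: ori   $r2, $r1, 8  regs=(0,1,9,3)
  step pc=0: add  $r2, $r0, $r3  regs=(0,1,3,3)
  step pc=1: addi  $r1, $r2, 1  regs=(0,4,3,3)
  step pc=2: ori   $r3, $r1, 2  regs=(0,4,3,6)
  step pc=3: beq  $r2, $r0, L0  cond=F  regs=(0,4,3,6)
  step pc=4: ori   $r2, $r1, 8  regs=(0,4,12,6)
  step pc=5: xor  $r2, $r1, $r3  regs=(0,4,2,6)
  step pc=6: sub  $r3, $r1, $r0  regs=(0,4,2,4)

12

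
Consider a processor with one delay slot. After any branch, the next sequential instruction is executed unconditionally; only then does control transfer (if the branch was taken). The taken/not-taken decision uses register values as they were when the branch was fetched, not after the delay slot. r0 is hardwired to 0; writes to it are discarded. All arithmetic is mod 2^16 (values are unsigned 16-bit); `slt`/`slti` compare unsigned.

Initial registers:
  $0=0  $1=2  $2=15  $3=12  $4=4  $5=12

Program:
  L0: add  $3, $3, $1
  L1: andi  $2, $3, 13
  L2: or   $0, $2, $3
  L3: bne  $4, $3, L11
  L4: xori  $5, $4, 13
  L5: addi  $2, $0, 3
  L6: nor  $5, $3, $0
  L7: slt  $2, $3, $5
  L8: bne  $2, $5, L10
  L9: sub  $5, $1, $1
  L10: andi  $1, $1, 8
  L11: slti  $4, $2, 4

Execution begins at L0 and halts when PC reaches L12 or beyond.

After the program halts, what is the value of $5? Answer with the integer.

9

[0] add  $3, $3, $1  →  {$0:0, $1:2, $2:15, $3:14, $4:4, $5:12}
[1] andi  $2, $3, 13  →  {$0:0, $1:2, $2:12, $3:14, $4:4, $5:12}
[2] or   $0, $2, $3  →  {$0:0, $1:2, $2:12, $3:14, $4:4, $5:12}
[3] bne  $4, $3, L11  →  {$0:0, $1:2, $2:12, $3:14, $4:4, $5:12}  ⟨branch taken⟩
[4] xori  $5, $4, 13  →  {$0:0, $1:2, $2:12, $3:14, $4:4, $5:9}
[11] slti  $4, $2, 4  →  {$0:0, $1:2, $2:12, $3:14, $4:0, $5:9}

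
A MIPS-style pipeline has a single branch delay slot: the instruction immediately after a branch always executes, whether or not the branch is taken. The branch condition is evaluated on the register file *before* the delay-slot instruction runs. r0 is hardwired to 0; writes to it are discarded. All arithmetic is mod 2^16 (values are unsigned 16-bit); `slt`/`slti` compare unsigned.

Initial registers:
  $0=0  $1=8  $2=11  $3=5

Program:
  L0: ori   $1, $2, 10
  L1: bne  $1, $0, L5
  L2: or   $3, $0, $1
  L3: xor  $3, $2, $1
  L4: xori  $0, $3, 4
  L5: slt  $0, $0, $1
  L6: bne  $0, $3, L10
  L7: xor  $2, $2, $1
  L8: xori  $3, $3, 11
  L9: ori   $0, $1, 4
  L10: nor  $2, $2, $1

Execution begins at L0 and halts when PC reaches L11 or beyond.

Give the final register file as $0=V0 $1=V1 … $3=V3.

[0] ori   $1, $2, 10  →  {$0:0, $1:11, $2:11, $3:5}
[1] bne  $1, $0, L5  →  {$0:0, $1:11, $2:11, $3:5}  ⟨branch taken⟩
[2] or   $3, $0, $1  →  {$0:0, $1:11, $2:11, $3:11}
[5] slt  $0, $0, $1  →  {$0:0, $1:11, $2:11, $3:11}
[6] bne  $0, $3, L10  →  {$0:0, $1:11, $2:11, $3:11}  ⟨branch taken⟩
[7] xor  $2, $2, $1  →  {$0:0, $1:11, $2:0, $3:11}
[10] nor  $2, $2, $1  →  {$0:0, $1:11, $2:65524, $3:11}

$0=0 $1=11 $2=65524 $3=11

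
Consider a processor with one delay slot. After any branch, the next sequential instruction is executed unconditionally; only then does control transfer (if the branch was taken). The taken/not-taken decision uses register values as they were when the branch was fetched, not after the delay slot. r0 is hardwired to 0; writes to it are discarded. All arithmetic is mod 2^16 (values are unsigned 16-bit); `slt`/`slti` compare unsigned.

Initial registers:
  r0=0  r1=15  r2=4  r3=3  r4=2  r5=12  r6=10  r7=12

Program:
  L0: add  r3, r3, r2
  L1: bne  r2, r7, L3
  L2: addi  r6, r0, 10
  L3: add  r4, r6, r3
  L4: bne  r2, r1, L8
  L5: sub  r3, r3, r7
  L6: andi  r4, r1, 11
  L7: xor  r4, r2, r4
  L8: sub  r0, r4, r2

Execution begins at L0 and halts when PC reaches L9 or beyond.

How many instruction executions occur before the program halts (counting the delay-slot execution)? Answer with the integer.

7

PC=0  add  r3, r3, r2        | r0=0 r1=15 r2=4 r3=7 r4=2 r5=12 r6=10 r7=12
PC=1  bne  r2, r7, L3        | r0=0 r1=15 r2=4 r3=7 r4=2 r5=12 r6=10 r7=12  [TAKEN]
PC=2  addi  r6, r0, 10       | r0=0 r1=15 r2=4 r3=7 r4=2 r5=12 r6=10 r7=12
PC=3  add  r4, r6, r3        | r0=0 r1=15 r2=4 r3=7 r4=17 r5=12 r6=10 r7=12
PC=4  bne  r2, r1, L8        | r0=0 r1=15 r2=4 r3=7 r4=17 r5=12 r6=10 r7=12  [TAKEN]
PC=5  sub  r3, r3, r7        | r0=0 r1=15 r2=4 r3=65531 r4=17 r5=12 r6=10 r7=12
PC=8  sub  r0, r4, r2        | r0=0 r1=15 r2=4 r3=65531 r4=17 r5=12 r6=10 r7=12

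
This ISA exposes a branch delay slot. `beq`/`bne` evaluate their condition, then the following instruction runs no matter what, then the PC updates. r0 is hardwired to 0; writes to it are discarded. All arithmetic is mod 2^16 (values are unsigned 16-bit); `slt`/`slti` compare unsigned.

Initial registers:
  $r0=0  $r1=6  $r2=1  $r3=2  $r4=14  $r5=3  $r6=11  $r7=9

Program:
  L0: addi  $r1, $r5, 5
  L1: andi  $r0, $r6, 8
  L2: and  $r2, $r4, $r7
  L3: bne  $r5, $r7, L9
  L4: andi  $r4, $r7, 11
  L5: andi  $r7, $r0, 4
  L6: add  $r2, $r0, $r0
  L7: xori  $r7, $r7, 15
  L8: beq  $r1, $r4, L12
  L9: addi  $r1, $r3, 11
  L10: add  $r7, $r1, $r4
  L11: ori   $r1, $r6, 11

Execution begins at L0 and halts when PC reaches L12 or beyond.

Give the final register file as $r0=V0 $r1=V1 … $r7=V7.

  step pc=0: addi  $r1, $r5, 5  regs=(0,8,1,2,14,3,11,9)
  step pc=1: andi  $r0, $r6, 8  regs=(0,8,1,2,14,3,11,9)
  step pc=2: and  $r2, $r4, $r7  regs=(0,8,8,2,14,3,11,9)
  step pc=3: bne  $r5, $r7, L9  cond=T  regs=(0,8,8,2,14,3,11,9)
  step pc=4: andi  $r4, $r7, 11  regs=(0,8,8,2,9,3,11,9)
  step pc=9: addi  $r1, $r3, 11  regs=(0,13,8,2,9,3,11,9)
  step pc=10: add  $r7, $r1, $r4  regs=(0,13,8,2,9,3,11,22)
  step pc=11: ori   $r1, $r6, 11  regs=(0,11,8,2,9,3,11,22)

$r0=0 $r1=11 $r2=8 $r3=2 $r4=9 $r5=3 $r6=11 $r7=22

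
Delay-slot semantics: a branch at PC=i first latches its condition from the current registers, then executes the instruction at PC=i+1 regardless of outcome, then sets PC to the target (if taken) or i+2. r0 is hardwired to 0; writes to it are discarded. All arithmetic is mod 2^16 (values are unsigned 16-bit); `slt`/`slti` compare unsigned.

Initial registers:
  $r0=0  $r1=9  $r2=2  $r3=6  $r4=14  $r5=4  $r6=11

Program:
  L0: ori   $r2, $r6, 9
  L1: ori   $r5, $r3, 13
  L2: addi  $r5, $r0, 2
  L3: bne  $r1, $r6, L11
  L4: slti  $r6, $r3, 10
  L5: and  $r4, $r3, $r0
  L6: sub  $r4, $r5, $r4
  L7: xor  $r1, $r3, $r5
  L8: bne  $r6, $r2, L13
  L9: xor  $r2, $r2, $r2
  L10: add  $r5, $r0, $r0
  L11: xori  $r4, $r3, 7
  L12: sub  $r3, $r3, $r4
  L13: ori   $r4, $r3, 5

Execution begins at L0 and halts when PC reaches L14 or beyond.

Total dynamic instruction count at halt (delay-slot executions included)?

  step pc=0: ori   $r2, $r6, 9  regs=(0,9,11,6,14,4,11)
  step pc=1: ori   $r5, $r3, 13  regs=(0,9,11,6,14,15,11)
  step pc=2: addi  $r5, $r0, 2  regs=(0,9,11,6,14,2,11)
  step pc=3: bne  $r1, $r6, L11  cond=T  regs=(0,9,11,6,14,2,11)
  step pc=4: slti  $r6, $r3, 10  regs=(0,9,11,6,14,2,1)
  step pc=11: xori  $r4, $r3, 7  regs=(0,9,11,6,1,2,1)
  step pc=12: sub  $r3, $r3, $r4  regs=(0,9,11,5,1,2,1)
  step pc=13: ori   $r4, $r3, 5  regs=(0,9,11,5,5,2,1)

8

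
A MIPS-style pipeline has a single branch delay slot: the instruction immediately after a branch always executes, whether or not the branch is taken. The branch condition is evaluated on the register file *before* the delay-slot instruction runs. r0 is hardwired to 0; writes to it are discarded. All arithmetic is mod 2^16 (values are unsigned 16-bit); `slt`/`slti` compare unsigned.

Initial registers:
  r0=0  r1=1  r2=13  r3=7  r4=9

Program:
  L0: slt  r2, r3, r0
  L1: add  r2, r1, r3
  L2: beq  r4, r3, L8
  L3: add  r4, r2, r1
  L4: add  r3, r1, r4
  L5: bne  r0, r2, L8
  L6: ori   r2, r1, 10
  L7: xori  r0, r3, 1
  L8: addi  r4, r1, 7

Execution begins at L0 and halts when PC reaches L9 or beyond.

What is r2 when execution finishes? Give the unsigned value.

11

  step pc=0: slt  r2, r3, r0  regs=(0,1,0,7,9)
  step pc=1: add  r2, r1, r3  regs=(0,1,8,7,9)
  step pc=2: beq  r4, r3, L8  cond=F  regs=(0,1,8,7,9)
  step pc=3: add  r4, r2, r1  regs=(0,1,8,7,9)
  step pc=4: add  r3, r1, r4  regs=(0,1,8,10,9)
  step pc=5: bne  r0, r2, L8  cond=T  regs=(0,1,8,10,9)
  step pc=6: ori   r2, r1, 10  regs=(0,1,11,10,9)
  step pc=8: addi  r4, r1, 7  regs=(0,1,11,10,8)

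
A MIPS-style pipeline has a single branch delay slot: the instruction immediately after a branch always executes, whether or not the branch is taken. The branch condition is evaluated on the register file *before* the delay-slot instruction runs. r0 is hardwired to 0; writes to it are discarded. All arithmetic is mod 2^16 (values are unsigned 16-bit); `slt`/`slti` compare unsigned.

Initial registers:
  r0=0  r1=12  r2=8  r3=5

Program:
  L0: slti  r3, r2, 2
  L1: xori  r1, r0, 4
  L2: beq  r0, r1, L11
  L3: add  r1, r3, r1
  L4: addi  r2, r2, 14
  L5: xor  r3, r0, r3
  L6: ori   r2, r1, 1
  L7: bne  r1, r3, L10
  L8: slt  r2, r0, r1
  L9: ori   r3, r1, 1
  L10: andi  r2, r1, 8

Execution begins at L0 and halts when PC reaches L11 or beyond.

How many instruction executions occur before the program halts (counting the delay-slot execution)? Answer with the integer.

10

PC=0  slti  r3, r2, 2        | r0=0 r1=12 r2=8 r3=0
PC=1  xori  r1, r0, 4        | r0=0 r1=4 r2=8 r3=0
PC=2  beq  r0, r1, L11       | r0=0 r1=4 r2=8 r3=0  [not taken]
PC=3  add  r1, r3, r1        | r0=0 r1=4 r2=8 r3=0
PC=4  addi  r2, r2, 14       | r0=0 r1=4 r2=22 r3=0
PC=5  xor  r3, r0, r3        | r0=0 r1=4 r2=22 r3=0
PC=6  ori   r2, r1, 1        | r0=0 r1=4 r2=5 r3=0
PC=7  bne  r1, r3, L10       | r0=0 r1=4 r2=5 r3=0  [TAKEN]
PC=8  slt  r2, r0, r1        | r0=0 r1=4 r2=1 r3=0
PC=10 andi  r2, r1, 8        | r0=0 r1=4 r2=0 r3=0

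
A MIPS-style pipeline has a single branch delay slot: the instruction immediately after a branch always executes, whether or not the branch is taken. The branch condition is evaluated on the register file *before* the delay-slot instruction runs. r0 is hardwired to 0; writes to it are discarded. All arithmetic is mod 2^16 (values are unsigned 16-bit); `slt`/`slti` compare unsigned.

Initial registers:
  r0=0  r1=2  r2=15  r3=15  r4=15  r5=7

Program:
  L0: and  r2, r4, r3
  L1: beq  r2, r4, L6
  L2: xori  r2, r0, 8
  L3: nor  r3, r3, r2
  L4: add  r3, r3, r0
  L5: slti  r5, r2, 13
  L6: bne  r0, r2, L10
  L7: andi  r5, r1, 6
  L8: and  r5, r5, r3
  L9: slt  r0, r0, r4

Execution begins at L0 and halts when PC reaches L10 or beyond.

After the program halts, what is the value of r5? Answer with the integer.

2

#0 and  r2, r4, r3 ; 0/2/15/15/15/7
#1 beq  r2, r4, L6 ; 0/2/15/15/15/7 ; →target
#2 xori  r2, r0, 8 ; 0/2/8/15/15/7
#6 bne  r0, r2, L10 ; 0/2/8/15/15/7 ; →target
#7 andi  r5, r1, 6 ; 0/2/8/15/15/2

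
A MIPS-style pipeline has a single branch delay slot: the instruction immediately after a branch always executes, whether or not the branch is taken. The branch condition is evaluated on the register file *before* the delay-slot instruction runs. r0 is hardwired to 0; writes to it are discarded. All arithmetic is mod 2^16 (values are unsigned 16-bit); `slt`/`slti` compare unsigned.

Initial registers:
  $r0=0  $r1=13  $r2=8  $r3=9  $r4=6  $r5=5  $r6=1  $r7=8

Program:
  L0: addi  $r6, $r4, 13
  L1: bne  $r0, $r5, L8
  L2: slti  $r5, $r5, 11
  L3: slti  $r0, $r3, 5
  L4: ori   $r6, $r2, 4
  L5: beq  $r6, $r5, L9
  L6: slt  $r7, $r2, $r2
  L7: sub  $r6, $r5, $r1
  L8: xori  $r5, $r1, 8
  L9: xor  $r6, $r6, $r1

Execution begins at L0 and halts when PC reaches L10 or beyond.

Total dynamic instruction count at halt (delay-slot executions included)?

5

#0 addi  $r6, $r4, 13 ; 0/13/8/9/6/5/19/8
#1 bne  $r0, $r5, L8 ; 0/13/8/9/6/5/19/8 ; →target
#2 slti  $r5, $r5, 11 ; 0/13/8/9/6/1/19/8
#8 xori  $r5, $r1, 8 ; 0/13/8/9/6/5/19/8
#9 xor  $r6, $r6, $r1 ; 0/13/8/9/6/5/30/8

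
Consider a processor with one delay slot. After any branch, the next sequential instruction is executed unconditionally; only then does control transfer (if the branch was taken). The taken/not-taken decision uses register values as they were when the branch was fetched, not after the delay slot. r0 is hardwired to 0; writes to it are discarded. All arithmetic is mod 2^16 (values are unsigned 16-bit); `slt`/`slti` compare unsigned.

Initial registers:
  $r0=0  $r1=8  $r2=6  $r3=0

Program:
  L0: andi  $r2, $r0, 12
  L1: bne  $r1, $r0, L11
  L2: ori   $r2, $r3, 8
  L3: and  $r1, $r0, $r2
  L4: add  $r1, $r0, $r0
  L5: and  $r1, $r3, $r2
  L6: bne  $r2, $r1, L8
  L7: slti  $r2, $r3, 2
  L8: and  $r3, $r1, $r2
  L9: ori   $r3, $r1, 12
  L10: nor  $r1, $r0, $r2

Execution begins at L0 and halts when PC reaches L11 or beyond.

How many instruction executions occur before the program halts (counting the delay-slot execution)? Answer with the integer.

#0 andi  $r2, $r0, 12 ; 0/8/0/0
#1 bne  $r1, $r0, L11 ; 0/8/0/0 ; →target
#2 ori   $r2, $r3, 8 ; 0/8/8/0

3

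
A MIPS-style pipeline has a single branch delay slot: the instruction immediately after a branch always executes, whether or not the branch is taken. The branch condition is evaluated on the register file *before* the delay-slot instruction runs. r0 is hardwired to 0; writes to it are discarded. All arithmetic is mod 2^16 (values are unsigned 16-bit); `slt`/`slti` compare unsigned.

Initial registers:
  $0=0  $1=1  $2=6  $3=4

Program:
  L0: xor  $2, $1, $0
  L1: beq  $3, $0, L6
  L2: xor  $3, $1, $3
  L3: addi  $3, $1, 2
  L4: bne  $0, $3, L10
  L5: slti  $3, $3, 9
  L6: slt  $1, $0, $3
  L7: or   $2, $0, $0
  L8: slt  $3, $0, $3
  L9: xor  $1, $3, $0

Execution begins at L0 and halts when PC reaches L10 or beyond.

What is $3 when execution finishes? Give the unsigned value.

1

  step pc=0: xor  $2, $1, $0  regs=(0,1,1,4)
  step pc=1: beq  $3, $0, L6  cond=F  regs=(0,1,1,4)
  step pc=2: xor  $3, $1, $3  regs=(0,1,1,5)
  step pc=3: addi  $3, $1, 2  regs=(0,1,1,3)
  step pc=4: bne  $0, $3, L10  cond=T  regs=(0,1,1,3)
  step pc=5: slti  $3, $3, 9  regs=(0,1,1,1)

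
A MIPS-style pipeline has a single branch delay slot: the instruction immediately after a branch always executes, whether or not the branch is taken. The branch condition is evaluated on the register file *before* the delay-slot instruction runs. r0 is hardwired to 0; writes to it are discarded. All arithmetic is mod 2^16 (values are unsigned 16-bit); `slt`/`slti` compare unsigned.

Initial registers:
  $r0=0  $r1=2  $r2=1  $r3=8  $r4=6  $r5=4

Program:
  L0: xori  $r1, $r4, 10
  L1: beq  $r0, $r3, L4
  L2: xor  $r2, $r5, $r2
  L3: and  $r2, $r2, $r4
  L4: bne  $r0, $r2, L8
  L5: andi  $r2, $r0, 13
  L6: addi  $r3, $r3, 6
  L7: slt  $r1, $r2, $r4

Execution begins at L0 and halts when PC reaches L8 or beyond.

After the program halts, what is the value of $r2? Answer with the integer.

0

#0 xori  $r1, $r4, 10 ; 0/12/1/8/6/4
#1 beq  $r0, $r3, L4 ; 0/12/1/8/6/4 ; →fallthru
#2 xor  $r2, $r5, $r2 ; 0/12/5/8/6/4
#3 and  $r2, $r2, $r4 ; 0/12/4/8/6/4
#4 bne  $r0, $r2, L8 ; 0/12/4/8/6/4 ; →target
#5 andi  $r2, $r0, 13 ; 0/12/0/8/6/4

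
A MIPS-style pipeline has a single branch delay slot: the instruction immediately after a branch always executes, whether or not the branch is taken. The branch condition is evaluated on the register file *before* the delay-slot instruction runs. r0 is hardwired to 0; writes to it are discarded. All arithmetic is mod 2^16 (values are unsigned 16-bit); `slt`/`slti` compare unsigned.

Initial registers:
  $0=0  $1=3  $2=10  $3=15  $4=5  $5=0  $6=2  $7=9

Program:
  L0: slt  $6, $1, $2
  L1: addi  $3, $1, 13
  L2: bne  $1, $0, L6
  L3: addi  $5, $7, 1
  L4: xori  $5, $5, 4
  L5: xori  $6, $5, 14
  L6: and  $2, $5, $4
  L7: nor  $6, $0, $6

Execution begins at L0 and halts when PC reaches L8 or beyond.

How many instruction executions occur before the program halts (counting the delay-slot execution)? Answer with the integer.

6

[0] slt  $6, $1, $2  →  {$0:0, $1:3, $2:10, $3:15, $4:5, $5:0, $6:1, $7:9}
[1] addi  $3, $1, 13  →  {$0:0, $1:3, $2:10, $3:16, $4:5, $5:0, $6:1, $7:9}
[2] bne  $1, $0, L6  →  {$0:0, $1:3, $2:10, $3:16, $4:5, $5:0, $6:1, $7:9}  ⟨branch taken⟩
[3] addi  $5, $7, 1  →  {$0:0, $1:3, $2:10, $3:16, $4:5, $5:10, $6:1, $7:9}
[6] and  $2, $5, $4  →  {$0:0, $1:3, $2:0, $3:16, $4:5, $5:10, $6:1, $7:9}
[7] nor  $6, $0, $6  →  {$0:0, $1:3, $2:0, $3:16, $4:5, $5:10, $6:65534, $7:9}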